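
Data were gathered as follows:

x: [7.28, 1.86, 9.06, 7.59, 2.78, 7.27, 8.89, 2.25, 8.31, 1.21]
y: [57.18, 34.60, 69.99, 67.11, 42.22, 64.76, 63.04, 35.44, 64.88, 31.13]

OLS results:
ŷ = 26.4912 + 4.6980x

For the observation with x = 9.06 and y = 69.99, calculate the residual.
Residual = 0.9349

The residual is the difference between the actual value and the predicted value:

Residual = y - ŷ

Step 1: Calculate predicted value
ŷ = 26.4912 + 4.6980 × 9.06
ŷ = 69.0551

Step 2: Calculate residual
Residual = 69.99 - 69.0551
Residual = 0.9349

The residual is positive, so the observed y = 69.99 sits above the regression line (the line underestimates it by 0.9349).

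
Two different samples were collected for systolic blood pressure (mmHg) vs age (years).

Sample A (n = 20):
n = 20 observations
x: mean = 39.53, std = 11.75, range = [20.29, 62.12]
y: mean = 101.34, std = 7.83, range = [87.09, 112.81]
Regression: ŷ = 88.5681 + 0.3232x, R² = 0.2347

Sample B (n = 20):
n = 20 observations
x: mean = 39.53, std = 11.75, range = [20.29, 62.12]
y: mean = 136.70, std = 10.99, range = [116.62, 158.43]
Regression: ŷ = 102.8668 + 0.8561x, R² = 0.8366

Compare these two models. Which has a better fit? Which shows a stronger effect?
Model B has the better fit (R² = 0.8366 vs 0.2347). Model B shows the stronger effect (|β₁| = 0.8561 vs 0.3232).

Model Comparison:

Which explains more variance? (R²)
- Model A: R² = 0.2347 → 23.47% of variance in blood pressure explained
- Model B: R² = 0.8366 → 83.66% of variance in blood pressure explained
- 0.8366 > 0.2347 → Model B has the better fit

Effect size (slope magnitude):
- Model A: β₁ = 0.3232 → predicted blood pressure rises 0.3232 mmHg per additional year of age
- Model B: β₁ = 0.8561 → predicted blood pressure rises 0.8561 mmHg per additional year of age
- |0.3232| < |0.8561| → Model B shows the stronger marginal effect

Notes:
- A better fit (higher R²) doesn't necessarily mean a more important relationship.
- R² measures how tightly points cluster around the line; β₁ measures how steep the line is — they answer different questions.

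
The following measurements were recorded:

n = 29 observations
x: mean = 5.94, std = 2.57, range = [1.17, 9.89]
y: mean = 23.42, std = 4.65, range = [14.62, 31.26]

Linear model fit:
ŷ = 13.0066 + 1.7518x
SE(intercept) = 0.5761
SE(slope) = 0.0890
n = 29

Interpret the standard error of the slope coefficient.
The slope 1.7518 is pinned down to within about ±0.0890 (one SE) by these data — relative uncertainty 5.1%, i.e. precise.

SE(β̂₁) = 0.0890 says: if we drew many samples of n = 29 from the same population and refit each time, the fitted slopes would scatter with a standard deviation of roughly 0.0890 around the true β₁.

Relative precision:
- SE / |β̂₁| = 0.0890 / 1.7518 = 5.1%
- Rule of thumb (under 20%: precise; 20% to under 50%: moderately precise; 50% or more: imprecise) → precise

Link to the t-test: t = β̂₁ / SE(β̂₁) = 1.7518 / 0.0890 = 19.6831, the statistic for H₀: β₁ = 0.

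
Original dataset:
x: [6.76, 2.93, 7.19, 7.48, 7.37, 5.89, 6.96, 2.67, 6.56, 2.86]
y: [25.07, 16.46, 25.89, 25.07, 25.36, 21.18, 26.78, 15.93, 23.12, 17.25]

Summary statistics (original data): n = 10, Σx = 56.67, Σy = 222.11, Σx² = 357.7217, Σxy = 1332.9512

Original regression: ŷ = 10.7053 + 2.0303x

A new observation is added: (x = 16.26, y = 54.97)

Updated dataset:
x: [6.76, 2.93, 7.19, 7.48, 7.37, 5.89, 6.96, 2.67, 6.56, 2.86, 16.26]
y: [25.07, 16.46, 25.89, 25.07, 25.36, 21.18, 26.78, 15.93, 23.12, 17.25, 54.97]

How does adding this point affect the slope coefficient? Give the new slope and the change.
The slope changes from 2.0303 to 2.8122 (change of +0.7819, or +38.5%).

The new point has HIGH LEVERAGE: x = 16.26 is far from the original mean x̄ = 56.67/10 ≈ 5.67 (original range [2.67, 7.48]).

Step 1: Update the sums with the new point (n goes from 10 to 11)
Σx  = 56.67 + 16.26 = 72.93
Σy  = 222.11 + 54.97 = 277.08
Σx² = 357.7217 + 16.26² = 357.7217 + 264.3876 = 622.1093
Σxy = 1332.9512 + 16.26×54.97 = 1332.9512 + 893.8122 = 2226.7634

Step 2: Recompute the slope with b₁ = (nΣxy − ΣxΣy) / (nΣx² − (Σx)²)
Numerator   = 11×2226.7634 − 72.93×277.08 = 24494.3974 − 20207.4444 = 4286.9530
Denominator = 11×622.1093 − 72.93² = 6843.2023 − 5318.7849 = 1524.4174
b₁(new) = 4286.9530 / 1524.4174 = 2.8122

(Same formula on the original sums: (10×1332.9512 − 56.67×222.11) / (10×357.7217 − 56.67²) = 742.5383 / 365.7281 = 2.0303, matching the given fit.)

Step 3: Change in slope
Δβ₁ = 2.8122 − 2.0303 = +0.7819
Relative change = +0.7819 / 2.0303 × 100% = +38.5%
→ the slope increases when the point is added.

A high-leverage point only changes the slope if it is off the original line; here y = 54.97 is above the original trend, so the slope increases.
In practice: check such a point for data-entry or measurement error.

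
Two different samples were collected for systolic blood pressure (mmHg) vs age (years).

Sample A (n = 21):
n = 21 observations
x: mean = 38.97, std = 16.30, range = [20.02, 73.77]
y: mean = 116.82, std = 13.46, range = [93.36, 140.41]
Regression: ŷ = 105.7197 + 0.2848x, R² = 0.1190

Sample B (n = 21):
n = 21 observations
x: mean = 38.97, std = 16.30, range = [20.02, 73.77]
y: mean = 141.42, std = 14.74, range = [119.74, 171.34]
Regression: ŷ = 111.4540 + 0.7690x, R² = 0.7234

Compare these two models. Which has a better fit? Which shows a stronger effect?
Model B has the better fit (R² = 0.7234 vs 0.1190). Model B shows the stronger effect (|β₁| = 0.7690 vs 0.2848).

Model Comparison:

Fit — compare R²:
- Model A: R² = 0.1190 → 11.90% of variance in blood pressure explained
- Model B: R² = 0.7234 → 72.34% of variance in blood pressure explained
- 0.7234 > 0.1190 → Model B has the better fit

Strength of effect — compare |β₁|:
- Model A: β₁ = 0.2848 → predicted blood pressure rises 0.2848 mmHg per additional year of age
- Model B: β₁ = 0.7690 → predicted blood pressure rises 0.7690 mmHg per additional year of age
- |0.2848| < |0.7690| → Model B shows the stronger marginal effect

Notes:
- R² measures how tightly points cluster around the line; β₁ measures how steep the line is — they answer different questions.
- A steeper slope doesn't make a better model if the scatter around the line is large.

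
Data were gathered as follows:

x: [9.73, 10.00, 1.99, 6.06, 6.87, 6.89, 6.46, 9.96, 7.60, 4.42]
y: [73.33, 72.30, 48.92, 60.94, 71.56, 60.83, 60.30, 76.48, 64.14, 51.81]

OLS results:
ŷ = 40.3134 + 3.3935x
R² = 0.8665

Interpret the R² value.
R² = 0.8665 means 86.65% of the variation in y is explained by the linear relationship with x. This indicates a strong fit.

R² (coefficient of determination) measures the proportion of variance in y explained by the regression model.

Here R² = 0.8665:
- Explained: 86.65% of the variation in y
- Unexplained (residual): 100% − 86.65% = 13.35%
- Rule of thumb (below 0.3 weak; 0.3 to below 0.7 moderate; 0.7 and above strong) → strong

Note: R² says nothing about causation, and a high R² does not by itself mean the linear form is appropriate — check the residuals.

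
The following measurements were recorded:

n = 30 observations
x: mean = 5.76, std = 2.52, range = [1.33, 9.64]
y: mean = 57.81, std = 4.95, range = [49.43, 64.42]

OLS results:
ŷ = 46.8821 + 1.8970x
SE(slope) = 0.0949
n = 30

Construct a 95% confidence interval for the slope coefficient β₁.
The 95% CI for β₁ is (1.7026, 2.0914)

Confidence interval for the slope:

The 95% CI for β₁ is: β̂₁ ± t*(α/2, n-2) × SE(β̂₁)

Step 1: Find critical t-value
- Confidence level = 0.95
- Degrees of freedom = n - 2 = 30 - 2 = 28
- t*(α/2, 28) = 2.0484

Step 2: Calculate margin of error
Margin = 2.0484 × 0.0949 = 0.1944

Step 3: Construct interval
CI = 1.8970 ± 0.1944
CI = (1.7026, 2.0914)

Interpretation: intervals built this way capture the true β₁ in 95% of repeated samples; here the plausible range for the per-unit effect of x on y is 1.7026 to 2.0914.
Since 0 is outside the interval, a two-sided test at α = 0.05 would reject H₀: β₁ = 0.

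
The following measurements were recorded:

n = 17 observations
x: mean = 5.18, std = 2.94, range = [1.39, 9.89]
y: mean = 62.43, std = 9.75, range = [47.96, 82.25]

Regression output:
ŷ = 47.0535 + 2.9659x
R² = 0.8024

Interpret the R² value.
The model explains 80.24% of the variance in y (R² = 0.8024), leaving 19.76% unexplained; the fit is strong.

The coefficient of determination R² is the fraction of the total variation in y that the fitted line accounts for.

Here R² = 0.8024:
- Explained: 80.24% of the variation in y
- Unexplained (residual): 100% − 80.24% = 19.76%
- Rule of thumb (below 0.3 weak; 0.3 to below 0.7 moderate; 0.7 and above strong) → strong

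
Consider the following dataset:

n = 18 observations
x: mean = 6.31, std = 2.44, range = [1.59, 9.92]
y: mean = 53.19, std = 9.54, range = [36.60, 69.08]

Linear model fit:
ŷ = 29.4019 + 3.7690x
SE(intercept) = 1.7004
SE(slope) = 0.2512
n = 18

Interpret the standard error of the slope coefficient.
SE(β̂₁) = 0.2512 is the estimated standard deviation of the slope estimate across repeated samples; relative to β̂₁ = 3.7690 that is 6.7%, a precise estimate.

What SE measures:
- The standard error quantifies the sampling variability of the coefficient estimate
- It is the estimated standard deviation of β̂₁ across hypothetical repeated samples of the same size
- Smaller SE → more precise estimate

Relative precision:
- SE / |β̂₁| = 0.2512 / 3.7690 = 6.7%
- Rule of thumb (under 20%: precise; 20% to under 50%: moderately precise; 50% or more: imprecise) → precise

Link to interval estimation: a confidence interval for β₁ is β̂₁ ± t* × 0.2512, so SE sets the half-width per unit of t*.

What drives SE(β̂₁): more residual scatter → larger SE; larger n (here n = 18) → smaller SE; wider spread of x values → smaller SE.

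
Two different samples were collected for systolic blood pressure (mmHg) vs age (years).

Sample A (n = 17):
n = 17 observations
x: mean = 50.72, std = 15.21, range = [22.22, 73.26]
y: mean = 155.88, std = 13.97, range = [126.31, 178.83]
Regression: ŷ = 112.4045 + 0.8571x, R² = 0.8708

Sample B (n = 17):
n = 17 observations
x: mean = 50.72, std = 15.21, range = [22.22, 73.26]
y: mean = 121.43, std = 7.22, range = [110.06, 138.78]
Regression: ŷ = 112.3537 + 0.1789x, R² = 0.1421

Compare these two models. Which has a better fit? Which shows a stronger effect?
Model A has the better fit (R² = 0.8708 vs 0.1421). Model A shows the stronger effect (|β₁| = 0.8571 vs 0.1789).

Model Comparison:

Goodness of fit (R²):
- Model A: R² = 0.8708 → 87.08% of variance in blood pressure explained
- Model B: R² = 0.1421 → 14.21% of variance in blood pressure explained
- 0.8708 > 0.1421 → Model A has the better fit

Effect size (slope magnitude):
- Model A: β₁ = 0.8571 → predicted blood pressure rises 0.8571 mmHg per additional year of age
- Model B: β₁ = 0.1789 → predicted blood pressure rises 0.1789 mmHg per additional year of age
- |0.8571| > |0.1789| → Model A shows the stronger marginal effect

Note: A steeper slope doesn't make a better model if the scatter around the line is large.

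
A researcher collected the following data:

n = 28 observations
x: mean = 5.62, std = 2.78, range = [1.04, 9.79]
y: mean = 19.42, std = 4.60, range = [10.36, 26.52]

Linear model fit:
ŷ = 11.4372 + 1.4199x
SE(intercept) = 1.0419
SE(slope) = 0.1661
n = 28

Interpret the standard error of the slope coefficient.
SE(slope) = 0.1661 measures the uncertainty in the estimated slope. The coefficient is estimated precisely (SE/|β̂₁| = 11.7%).

SE(β̂₁) = s / √Sxx, where s is the residual standard deviation and Sxx = Σ(x − x̄)². It is the yardstick for how far β̂₁ = 1.4199 could plausibly be from the true slope.

Relative precision:
- SE / |β̂₁| = 0.1661 / 1.4199 = 11.7%
- Rule of thumb (under 20%: precise; 20% to under 50%: moderately precise; 50% or more: imprecise) → precise

Link to the t-test: t = β̂₁ / SE(β̂₁) = 1.4199 / 0.1661 = 8.5485, the statistic for H₀: β₁ = 0.

What drives SE(β̂₁): more residual scatter → larger SE; larger n (here n = 28) → smaller SE.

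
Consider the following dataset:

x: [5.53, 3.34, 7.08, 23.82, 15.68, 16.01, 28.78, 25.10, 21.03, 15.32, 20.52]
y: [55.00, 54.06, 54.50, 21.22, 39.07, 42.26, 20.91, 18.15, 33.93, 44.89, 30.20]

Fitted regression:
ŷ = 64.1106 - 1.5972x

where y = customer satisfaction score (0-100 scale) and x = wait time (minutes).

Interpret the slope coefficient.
For each additional minute of wait time, predicted satisfaction score decreases by approximately 1.5972 points.

β₁ = -1.5972 is the change in predicted satisfaction score (points) per additional minute of wait time.

Interpretation:
- Wait time up by 1 minute → predicted satisfaction score decreases by 1.5972 points
- The effect is assumed constant over the observed range of x (linearity)

(β₀ = 64.1106 is the fitted value at x = 0 and is not part of the slope interpretation.)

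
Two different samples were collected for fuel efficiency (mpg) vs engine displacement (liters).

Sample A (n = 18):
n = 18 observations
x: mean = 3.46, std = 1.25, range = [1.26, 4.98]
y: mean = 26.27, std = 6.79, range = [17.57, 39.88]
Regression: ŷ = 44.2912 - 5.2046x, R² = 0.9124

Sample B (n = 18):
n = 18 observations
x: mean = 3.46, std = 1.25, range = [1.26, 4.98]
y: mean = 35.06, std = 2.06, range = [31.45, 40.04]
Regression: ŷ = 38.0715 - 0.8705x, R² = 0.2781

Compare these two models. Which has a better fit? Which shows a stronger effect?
Model A has the better fit (R² = 0.9124 vs 0.2781). Model A shows the stronger effect (|β₁| = 5.2046 vs 0.8705).

Model Comparison:

Fit — compare R²:
- Model A: R² = 0.9124 → 91.24% of variance in fuel efficiency explained
- Model B: R² = 0.2781 → 27.81% of variance in fuel efficiency explained
- 0.9124 > 0.2781 → Model A has the better fit

Effect size (slope magnitude):
- Model A: β₁ = -5.2046 → predicted fuel efficiency falls 5.2046 mpg per additional liter of engine displacement
- Model B: β₁ = -0.8705 → predicted fuel efficiency falls 0.8705 mpg per additional liter of engine displacement
- |-5.2046| > |-0.8705| → Model A shows the stronger marginal effect

Notes:
- The two samples could reflect different populations, time periods, or measurement quality.
- A steeper slope doesn't make a better model if the scatter around the line is large.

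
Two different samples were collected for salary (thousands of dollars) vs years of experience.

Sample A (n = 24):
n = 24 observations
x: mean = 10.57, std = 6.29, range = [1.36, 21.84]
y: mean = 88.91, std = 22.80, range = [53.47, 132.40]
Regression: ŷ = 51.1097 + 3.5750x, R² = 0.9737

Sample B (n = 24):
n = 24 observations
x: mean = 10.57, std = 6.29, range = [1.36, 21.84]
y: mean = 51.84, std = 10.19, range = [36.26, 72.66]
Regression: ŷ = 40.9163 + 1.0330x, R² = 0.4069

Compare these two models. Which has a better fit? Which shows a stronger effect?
Model A has the better fit (R² = 0.9737 vs 0.4069). Model A shows the stronger effect (|β₁| = 3.5750 vs 1.0330).

Model Comparison:

Fit — compare R²:
- Model A: R² = 0.9737 → 97.37% of variance in salary explained
- Model B: R² = 0.4069 → 40.69% of variance in salary explained
- 0.9737 > 0.4069 → Model A has the better fit

Effect size (slope magnitude):
- Model A: β₁ = 3.5750 → predicted salary rises 3.5750 thousand dollars per additional year of experience
- Model B: β₁ = 1.0330 → predicted salary rises 1.0330 thousand dollars per additional year of experience
- |3.5750| > |1.0330| → Model A shows the stronger marginal effect

Notes:
- The two samples could reflect different populations, time periods, or measurement quality.
- R² measures how tightly points cluster around the line; β₁ measures how steep the line is — they answer different questions.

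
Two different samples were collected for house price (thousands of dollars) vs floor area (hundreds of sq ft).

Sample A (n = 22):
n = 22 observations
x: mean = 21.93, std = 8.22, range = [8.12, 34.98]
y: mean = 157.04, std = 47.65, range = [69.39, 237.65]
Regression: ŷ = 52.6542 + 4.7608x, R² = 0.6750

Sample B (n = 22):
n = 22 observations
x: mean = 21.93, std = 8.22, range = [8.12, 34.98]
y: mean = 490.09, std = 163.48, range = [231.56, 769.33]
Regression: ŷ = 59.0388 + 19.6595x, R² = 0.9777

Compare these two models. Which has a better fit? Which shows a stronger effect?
Model B has the better fit (R² = 0.9777 vs 0.6750). Model B shows the stronger effect (|β₁| = 19.6595 vs 4.7608).

Model Comparison:

Which explains more variance? (R²)
- Model A: R² = 0.6750 → 67.50% of variance in house price explained
- Model B: R² = 0.9777 → 97.77% of variance in house price explained
- 0.9777 > 0.6750 → Model B has the better fit

Effect size (slope magnitude):
- Model A: β₁ = 4.7608 → predicted house price rises 4.7608 thousand dollars per additional hundred sq ft of floor area
- Model B: β₁ = 19.6595 → predicted house price rises 19.6595 thousand dollars per additional hundred sq ft of floor area
- |4.7608| < |19.6595| → Model B shows the stronger marginal effect

Notes:
- The two samples could reflect different populations, time periods, or measurement quality.
- R² measures how tightly points cluster around the line; β₁ measures how steep the line is — they answer different questions.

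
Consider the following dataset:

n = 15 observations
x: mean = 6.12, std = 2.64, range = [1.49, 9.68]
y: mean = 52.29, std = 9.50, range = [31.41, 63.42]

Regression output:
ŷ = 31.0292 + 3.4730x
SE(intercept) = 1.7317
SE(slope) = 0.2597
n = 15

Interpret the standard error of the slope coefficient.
The slope 3.4730 is pinned down to within about ±0.2597 (one SE) by these data — relative uncertainty 7.5%, i.e. precise.

What SE measures:
- The standard error quantifies the sampling variability of the coefficient estimate
- It is the estimated standard deviation of β̂₁ across hypothetical repeated samples of the same size
- Smaller SE → more precise estimate

Relative precision:
- SE / |β̂₁| = 0.2597 / 3.4730 = 7.5%
- Rule of thumb (under 20%: precise; 20% to under 50%: moderately precise; 50% or more: imprecise) → precise

Rough 95% range (±2 SE): 3.4730 ± 0.5194 → (2.9536, 3.9924).

What drives SE(β̂₁): wider spread of x values → smaller SE; larger n (here n = 15) → smaller SE.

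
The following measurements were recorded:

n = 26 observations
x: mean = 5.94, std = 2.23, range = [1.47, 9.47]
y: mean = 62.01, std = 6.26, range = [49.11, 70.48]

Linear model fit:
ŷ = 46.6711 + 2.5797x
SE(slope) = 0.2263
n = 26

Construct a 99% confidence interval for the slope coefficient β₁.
The 99% CI for β₁ is (1.9468, 3.2126)

Confidence interval for the slope:

The 99% CI for β₁ is: β̂₁ ± t*(α/2, n-2) × SE(β̂₁)

Step 1: Find critical t-value
- Confidence level = 0.99
- Degrees of freedom = n - 2 = 26 - 2 = 24
- t*(α/2, 24) = 2.7969

Step 2: Calculate margin of error
Margin = 2.7969 × 0.2263 = 0.6329

Step 3: Construct interval
CI = 2.5797 ± 0.6329
CI = (1.9468, 3.2126)

Interpretation: We are 99% confident that the true slope β₁ lies between 1.9468 and 3.2126.
Both endpoints are positive, so the data support a genuinely positive slope at this confidence level.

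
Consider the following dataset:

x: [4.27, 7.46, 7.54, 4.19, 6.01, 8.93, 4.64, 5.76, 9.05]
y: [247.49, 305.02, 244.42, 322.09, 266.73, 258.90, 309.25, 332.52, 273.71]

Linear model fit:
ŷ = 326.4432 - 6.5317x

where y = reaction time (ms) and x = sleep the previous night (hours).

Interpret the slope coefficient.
An increase of one hour in sleep is associated with a 6.5317 ms decrease in predicted reaction time.

The slope β₁ = -6.5317 gives the rate at which the fitted reaction time changes with sleep.

Interpretation:
- Sleep up by 1 hour → predicted reaction time decreases by 6.5317 ms
- The effect is assumed constant over the observed range of x (linearity)

(β₀ = 326.4432 is the fitted value at x = 0 and is not part of the slope interpretation.)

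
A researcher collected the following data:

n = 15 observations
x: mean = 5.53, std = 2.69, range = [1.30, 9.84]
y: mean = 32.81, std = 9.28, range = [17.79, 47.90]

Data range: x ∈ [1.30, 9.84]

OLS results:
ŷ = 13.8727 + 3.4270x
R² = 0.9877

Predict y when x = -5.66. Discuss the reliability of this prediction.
ŷ = -5.5241 (extrapolation — x = -5.66 lies outside [1.30, 9.84], so reliability is low).

Prediction calculation:
ŷ = 13.8727 + 3.4270 × (-5.66)
ŷ = -5.5241

Reliability:
- Data range: x ∈ [1.30, 9.84]
- Prediction point: x = -5.66 is 6.96 units below the observed range → this is EXTRAPOLATION, not interpolation

Why that matters here:
- Real relationships often flatten, saturate, or turn nonlinear at extremes
- The standard error of prediction grows with (x − x̄)², and x = -5.66 is far from x̄ = 5.53

A defensible statement: 'if the linear trend continued to x = -5.66, y would be about -5.5241' — the premise is untested.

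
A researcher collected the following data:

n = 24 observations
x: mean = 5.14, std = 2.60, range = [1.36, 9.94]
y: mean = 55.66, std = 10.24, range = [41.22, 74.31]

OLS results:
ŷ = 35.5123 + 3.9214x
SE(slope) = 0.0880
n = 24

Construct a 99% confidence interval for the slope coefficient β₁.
The 99% CI for β₁ is (3.6733, 4.1695)

Confidence interval for the slope:

The 99% CI for β₁ is: β̂₁ ± t*(α/2, n-2) × SE(β̂₁)

Step 1: Find critical t-value
- Confidence level = 0.99
- Degrees of freedom = n - 2 = 24 - 2 = 22
- t*(α/2, 22) = 2.8188

Step 2: Calculate margin of error
Margin = 2.8188 × 0.0880 = 0.2481

Step 3: Construct interval
CI = 3.9214 ± 0.2481
CI = (3.6733, 4.1695)

Interpretation: intervals built this way capture the true β₁ in 99% of repeated samples; here the plausible range for the per-unit effect of x on y is 3.6733 to 4.1695.
Both endpoints are positive, so the data support a genuinely positive slope at this confidence level.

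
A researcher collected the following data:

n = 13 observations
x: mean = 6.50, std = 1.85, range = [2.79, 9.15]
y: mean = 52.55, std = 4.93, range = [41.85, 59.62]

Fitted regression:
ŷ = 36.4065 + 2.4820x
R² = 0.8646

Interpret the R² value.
R² = 0.8646 means 86.46% of the variation in y is explained by the linear relationship with x. This indicates a strong fit.

R² = 1 − SS_res/SS_tot compares the residual scatter to the total scatter of y about its mean.

Here R² = 0.8646:
- Explained: 86.46% of the variation in y
- Unexplained (residual): 100% − 86.46% = 13.54%
- Rule of thumb (below 0.3 weak; 0.3 to below 0.7 moderate; 0.7 and above strong) → strong

Equivalently, for simple linear regression R² = r², so |r| = √0.8646 ≈ 0.9298.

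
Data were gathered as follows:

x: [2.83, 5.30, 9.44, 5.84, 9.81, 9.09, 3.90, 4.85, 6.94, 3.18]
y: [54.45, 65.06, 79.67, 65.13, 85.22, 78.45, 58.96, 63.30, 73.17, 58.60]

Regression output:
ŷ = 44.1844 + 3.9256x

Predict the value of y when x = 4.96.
ŷ = 63.6554

x = 4.96 lies inside the observed range [2.83, 9.81], so the fitted equation applies directly:

ŷ = 44.1844 + 3.9256 × 4.96
ŷ = 44.1844 + 19.4710
ŷ = 63.6554

This is the fitted mean response at that x — an individual observation would come with a wider prediction interval.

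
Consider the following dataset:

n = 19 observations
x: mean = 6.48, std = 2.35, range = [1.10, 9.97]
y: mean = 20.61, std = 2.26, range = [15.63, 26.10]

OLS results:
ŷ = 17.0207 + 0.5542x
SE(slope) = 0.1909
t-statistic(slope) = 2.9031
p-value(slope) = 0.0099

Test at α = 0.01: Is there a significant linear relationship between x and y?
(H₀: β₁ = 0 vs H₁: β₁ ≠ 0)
Since p-value = 0.0099 < α = 0.01, reject H₀ — the slope is significantly different from 0.

Hypothesis test for the slope coefficient:

H₀: β₁ = 0 (no linear relationship)
H₁: β₁ ≠ 0 (linear relationship exists)

Test statistic: t = β̂₁ / SE(β̂₁) = 0.5542 / 0.1909 = 2.9031

With df = 17, the two-sided p-value for |t| = 2.9031 is 0.0099.

Decision rule: reject H₀ if p-value < α.
p-value = 0.0099 < α = 0.01 → reject H₀.

There is sufficient evidence at the 1% significance level to conclude that a linear relationship exists between x and y.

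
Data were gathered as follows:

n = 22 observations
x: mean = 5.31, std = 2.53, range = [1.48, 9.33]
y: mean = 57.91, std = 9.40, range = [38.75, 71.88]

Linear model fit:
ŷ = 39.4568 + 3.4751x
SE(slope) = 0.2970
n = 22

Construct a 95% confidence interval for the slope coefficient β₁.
The 95% CI for β₁ is (2.8556, 4.0946)

Confidence interval for the slope:

The 95% CI for β₁ is: β̂₁ ± t*(α/2, n-2) × SE(β̂₁)

Step 1: Find critical t-value
- Confidence level = 0.95
- Degrees of freedom = n - 2 = 22 - 2 = 20
- t*(α/2, 20) = 2.0860

Step 2: Calculate margin of error
Margin = 2.0860 × 0.2970 = 0.6195

Step 3: Construct interval
CI = 3.4751 ± 0.6195
CI = (2.8556, 4.0946)

Interpretation: intervals built this way capture the true β₁ in 95% of repeated samples; here the plausible range for the per-unit effect of x on y is 2.8556 to 4.0946.
Since 0 is outside the interval, a two-sided test at α = 0.05 would reject H₀: β₁ = 0.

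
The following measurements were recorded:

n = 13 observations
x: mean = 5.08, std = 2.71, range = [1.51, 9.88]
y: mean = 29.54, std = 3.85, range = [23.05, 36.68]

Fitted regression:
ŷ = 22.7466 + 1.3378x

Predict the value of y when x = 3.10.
ŷ = 26.8938

Plug x = 3.10 into the fitted line:

ŷ = 22.7466 + 1.3378 × 3.10
ŷ = 22.7466 + 4.1472
ŷ = 26.8938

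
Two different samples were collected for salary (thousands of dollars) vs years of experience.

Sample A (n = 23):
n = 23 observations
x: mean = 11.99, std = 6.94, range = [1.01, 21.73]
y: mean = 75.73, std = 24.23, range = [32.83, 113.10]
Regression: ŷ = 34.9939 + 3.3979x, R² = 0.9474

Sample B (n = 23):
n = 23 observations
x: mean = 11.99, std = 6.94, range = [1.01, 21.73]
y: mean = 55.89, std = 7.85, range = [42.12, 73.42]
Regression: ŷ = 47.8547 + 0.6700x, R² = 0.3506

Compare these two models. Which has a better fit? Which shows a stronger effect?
Model A has the better fit (R² = 0.9474 vs 0.3506). Model A shows the stronger effect (|β₁| = 3.3979 vs 0.6700).

Model Comparison:

Fit — compare R²:
- Model A: R² = 0.9474 → 94.74% of variance in salary explained
- Model B: R² = 0.3506 → 35.06% of variance in salary explained
- 0.9474 > 0.3506 → Model A has the better fit

Strength of effect — compare |β₁|:
- Model A: β₁ = 3.3979 → predicted salary rises 3.3979 thousand dollars per additional year of experience
- Model B: β₁ = 0.6700 → predicted salary rises 0.6700 thousand dollars per additional year of experience
- |3.3979| > |0.6700| → Model A shows the stronger marginal effect

Notes:
- A better fit (higher R²) doesn't necessarily mean a more important relationship.
- The two samples could reflect different populations, time periods, or measurement quality.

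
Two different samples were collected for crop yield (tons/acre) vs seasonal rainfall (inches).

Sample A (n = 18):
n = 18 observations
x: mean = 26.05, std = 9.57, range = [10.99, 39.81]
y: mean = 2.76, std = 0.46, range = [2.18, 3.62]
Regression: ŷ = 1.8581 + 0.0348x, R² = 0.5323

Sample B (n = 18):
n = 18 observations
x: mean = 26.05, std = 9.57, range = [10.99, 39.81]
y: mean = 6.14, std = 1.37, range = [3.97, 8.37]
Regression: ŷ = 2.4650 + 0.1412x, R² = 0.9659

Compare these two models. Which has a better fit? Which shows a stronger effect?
Model B has the better fit (R² = 0.9659 vs 0.5323). Model B shows the stronger effect (|β₁| = 0.1412 vs 0.0348).

Model Comparison:

Fit — compare R²:
- Model A: R² = 0.5323 → 53.23% of variance in crop yield explained
- Model B: R² = 0.9659 → 96.59% of variance in crop yield explained
- 0.9659 > 0.5323 → Model B has the better fit

Strength of effect — compare |β₁|:
- Model A: β₁ = 0.0348 → predicted crop yield rises 0.0348 tons/acre per additional inch of rainfall
- Model B: β₁ = 0.1412 → predicted crop yield rises 0.1412 tons/acre per additional inch of rainfall
- |0.0348| < |0.1412| → Model B shows the stronger marginal effect

Note: A better fit (higher R²) doesn't necessarily mean a more important relationship.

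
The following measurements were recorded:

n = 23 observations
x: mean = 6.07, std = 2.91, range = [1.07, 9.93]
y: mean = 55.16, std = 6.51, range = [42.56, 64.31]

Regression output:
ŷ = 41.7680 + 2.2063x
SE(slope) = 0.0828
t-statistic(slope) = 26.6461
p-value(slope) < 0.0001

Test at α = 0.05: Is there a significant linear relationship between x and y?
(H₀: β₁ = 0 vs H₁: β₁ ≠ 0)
Since p-value < 0.0001 < α = 0.05, reject H₀ — the slope is significantly different from 0.

Hypothesis test for the slope coefficient:

H₀: β₁ = 0 (no linear relationship)
H₁: β₁ ≠ 0 (linear relationship exists)

Test statistic: t = β̂₁ / SE(β̂₁) = 2.2063 / 0.0828 = 26.6461

p < 0.0001: how often a slope estimate this far from 0 (in SE units) would arise by chance if β₁ were truly 0.

Decision rule: reject H₀ if p-value < α.
p-value < 0.0001 < α = 0.05 → reject H₀.

At α = 0.05 the data do provide convincing evidence of a nonzero slope.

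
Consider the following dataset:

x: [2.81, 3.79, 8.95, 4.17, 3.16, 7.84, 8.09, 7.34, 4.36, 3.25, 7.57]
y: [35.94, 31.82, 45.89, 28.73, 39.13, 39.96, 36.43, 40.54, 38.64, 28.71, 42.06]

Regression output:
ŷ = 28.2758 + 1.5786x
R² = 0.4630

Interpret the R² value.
About 46.30% of the variability in y is accounted for by the regression on x (R² = 0.4630) — a moderate linear fit.

The coefficient of determination R² is the fraction of the total variation in y that the fitted line accounts for.

Here R² = 0.4630:
- Explained: 46.30% of the variation in y
- Unexplained (residual): 100% − 46.30% = 53.70%
- Rule of thumb (below 0.3 weak; 0.3 to below 0.7 moderate; 0.7 and above strong) → moderate

Note: R² never decreases when predictors are added, so it should not be used alone to compare models of different size.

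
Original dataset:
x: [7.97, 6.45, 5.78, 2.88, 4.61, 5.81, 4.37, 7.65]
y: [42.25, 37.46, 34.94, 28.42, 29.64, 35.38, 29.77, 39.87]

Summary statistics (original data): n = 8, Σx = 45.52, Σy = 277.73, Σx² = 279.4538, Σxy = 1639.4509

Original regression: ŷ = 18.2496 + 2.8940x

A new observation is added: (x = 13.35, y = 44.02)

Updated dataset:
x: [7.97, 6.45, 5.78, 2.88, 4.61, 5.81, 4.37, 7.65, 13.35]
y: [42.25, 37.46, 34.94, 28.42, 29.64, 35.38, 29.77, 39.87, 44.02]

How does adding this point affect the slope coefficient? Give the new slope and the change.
The slope changes from 2.8940 to 1.6875 (change of -1.2065, or -41.7%).

x = 13.35 lies well outside the original x-range [2.88, 7.97] (x̄ ≈ 5.69), so this observation has high leverage and can move the slope substantially.

Step 1: Update the sums with the new point (n goes from 8 to 9)
Σx  = 45.52 + 13.35 = 58.87
Σy  = 277.73 + 44.02 = 321.75
Σx² = 279.4538 + 13.35² = 279.4538 + 178.2225 = 457.6763
Σxy = 1639.4509 + 13.35×44.02 = 1639.4509 + 587.6670 = 2227.1179

Step 2: Recompute the slope with b₁ = (nΣxy − ΣxΣy) / (nΣx² − (Σx)²)
Numerator   = 9×2227.1179 − 58.87×321.75 = 20044.0611 − 18941.4225 = 1102.6386
Denominator = 9×457.6763 − 58.87² = 4119.0867 − 3465.6769 = 653.4098
b₁(new) = 1102.6386 / 653.4098 = 1.6875

(Same formula on the original sums: (8×1639.4509 − 45.52×277.73) / (8×279.4538 − 45.52²) = 473.3376 / 163.5600 = 2.8940, matching the given fit.)

Step 3: Change in slope
Δβ₁ = 1.6875 − 2.8940 = -1.2065
Relative change = -1.2065 / 2.8940 × 100% = -41.7%
→ the slope decreases when the point is added.

Because the point sits below the extension of the original line at a high-leverage x, it tilts the fit down.
In practice: investigate whether it comes from the same population as the rest of the sample.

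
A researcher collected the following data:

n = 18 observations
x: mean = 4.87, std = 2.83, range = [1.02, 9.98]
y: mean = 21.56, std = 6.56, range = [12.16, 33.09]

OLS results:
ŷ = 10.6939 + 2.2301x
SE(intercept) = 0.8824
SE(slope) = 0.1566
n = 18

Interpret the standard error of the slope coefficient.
SE(β̂₁) = 0.1566 is the estimated standard deviation of the slope estimate across repeated samples; relative to β̂₁ = 2.2301 that is 7.0%, a precise estimate.

SE(β̂₁) = 0.1566 says: if we drew many samples of n = 18 from the same population and refit each time, the fitted slopes would scatter with a standard deviation of roughly 0.1566 around the true β₁.

Relative precision:
- SE / |β̂₁| = 0.1566 / 2.2301 = 7.0%
- Rule of thumb (under 20%: precise; 20% to under 50%: moderately precise; 50% or more: imprecise) → precise

Rough 95% range (±2 SE): 2.2301 ± 0.3132 → (1.9169, 2.5433).

What drives SE(β̂₁): larger n (here n = 18) → smaller SE.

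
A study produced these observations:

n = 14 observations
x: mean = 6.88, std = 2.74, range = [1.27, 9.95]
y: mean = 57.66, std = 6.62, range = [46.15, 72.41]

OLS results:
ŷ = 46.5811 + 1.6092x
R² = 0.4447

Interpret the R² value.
R² = 0.4447 means 44.47% of the variation in y is explained by the linear relationship with x. This indicates a moderate fit.

R² (coefficient of determination) measures the proportion of variance in y explained by the regression model.

Here R² = 0.4447:
- Explained: 44.47% of the variation in y
- Unexplained (residual): 100% − 44.47% = 55.53%
- Rule of thumb (below 0.3 weak; 0.3 to below 0.7 moderate; 0.7 and above strong) → moderate

Equivalently, for simple linear regression R² = r², so |r| = √0.4447 ≈ 0.6669.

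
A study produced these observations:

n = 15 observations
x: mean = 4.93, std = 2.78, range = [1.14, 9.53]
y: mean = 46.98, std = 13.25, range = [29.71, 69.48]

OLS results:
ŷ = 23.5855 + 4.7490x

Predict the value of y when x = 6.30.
ŷ = 53.5042

x = 6.30 lies inside the observed range [1.14, 9.53], so the fitted equation applies directly:

ŷ = 23.5855 + 4.7490 × 6.30
ŷ = 23.5855 + 29.9187
ŷ = 53.5042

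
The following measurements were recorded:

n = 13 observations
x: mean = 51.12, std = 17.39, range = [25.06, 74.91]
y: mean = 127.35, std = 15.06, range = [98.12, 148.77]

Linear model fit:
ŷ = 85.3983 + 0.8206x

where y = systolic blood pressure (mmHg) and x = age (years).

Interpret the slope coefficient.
An increase of one year in age is associated with a 0.8206 mmHg increase in predicted blood pressure.

The slope β₁ = 0.8206 gives the rate at which the fitted blood pressure changes with age.

Interpretation:
- Age up by 1 year → predicted blood pressure increases by 0.8206 mmHg
- The effect is assumed constant over the observed range of x (linearity)
- The slope describes association in these data, not necessarily a causal effect

(β₀ = 85.3983 is the fitted value at x = 0 and is not part of the slope interpretation.)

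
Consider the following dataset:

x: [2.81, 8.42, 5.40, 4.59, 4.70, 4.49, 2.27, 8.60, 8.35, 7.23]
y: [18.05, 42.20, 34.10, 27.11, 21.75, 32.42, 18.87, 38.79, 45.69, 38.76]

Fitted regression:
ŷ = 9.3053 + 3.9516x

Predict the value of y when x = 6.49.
ŷ = 34.9512

Plug x = 6.49 into the fitted line:

ŷ = 9.3053 + 3.9516 × 6.49
ŷ = 9.3053 + 25.6459
ŷ = 34.9512

This is the fitted mean response at that x — an individual observation would come with a wider prediction interval.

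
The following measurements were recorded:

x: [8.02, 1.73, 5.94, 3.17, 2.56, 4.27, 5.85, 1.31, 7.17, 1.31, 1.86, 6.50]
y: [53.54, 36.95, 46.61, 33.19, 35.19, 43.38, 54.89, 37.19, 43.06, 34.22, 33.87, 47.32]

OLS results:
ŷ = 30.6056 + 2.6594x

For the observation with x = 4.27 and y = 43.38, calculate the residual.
Residual = 1.4188

The residual is the difference between the actual value and the predicted value:

Residual = y - ŷ

Step 1: Calculate predicted value
ŷ = 30.6056 + 2.6594 × 4.27
ŷ = 41.9612

Step 2: Calculate residual
Residual = 43.38 - 41.9612
Residual = 1.4188

The residual is positive, so the observed y = 43.38 sits above the regression line (the line underestimates it by 1.4188).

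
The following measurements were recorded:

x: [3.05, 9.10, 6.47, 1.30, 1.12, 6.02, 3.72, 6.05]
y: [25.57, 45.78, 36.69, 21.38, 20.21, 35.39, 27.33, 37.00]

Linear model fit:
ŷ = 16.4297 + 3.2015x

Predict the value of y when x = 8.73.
ŷ = 44.3788

x = 8.73 lies inside the observed range [1.12, 9.10], so the fitted equation applies directly:

ŷ = 16.4297 + 3.2015 × 8.73
ŷ = 16.4297 + 27.9491
ŷ = 44.3788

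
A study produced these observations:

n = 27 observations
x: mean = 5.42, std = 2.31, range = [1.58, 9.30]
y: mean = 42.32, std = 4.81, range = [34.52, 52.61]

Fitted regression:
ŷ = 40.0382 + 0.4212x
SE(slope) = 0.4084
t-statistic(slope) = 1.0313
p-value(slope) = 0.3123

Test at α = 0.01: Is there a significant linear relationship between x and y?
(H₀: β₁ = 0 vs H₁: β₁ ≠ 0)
Fail to reject H₀: p-value = 0.3123 ≥ α = 0.01. The linear relationship is not significant at the 1% level.

Hypothesis test for the slope coefficient:

H₀: β₁ = 0 (no linear relationship)
H₁: β₁ ≠ 0 (linear relationship exists)

Test statistic: t = β̂₁ / SE(β̂₁) = 0.4212 / 0.4084 = 1.0313

The p-value (0.3123) is the probability, under H₀, of a t-statistic at least as extreme as |t| = 1.0313 (two-sided, df = n − 2 = 25).

Decision rule: reject H₀ if p-value < α.
p-value = 0.3123 ≥ α = 0.01 → fail to reject H₀.

At α = 0.01 the data do not provide convincing evidence of a nonzero slope.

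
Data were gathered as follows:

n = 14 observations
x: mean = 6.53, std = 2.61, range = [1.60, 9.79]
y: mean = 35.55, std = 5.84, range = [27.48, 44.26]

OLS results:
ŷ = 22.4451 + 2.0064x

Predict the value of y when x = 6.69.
ŷ = 35.8679

To predict y for x = 6.69, substitute into the regression equation:

ŷ = 22.4451 + 2.0064 × 6.69
ŷ = 22.4451 + 13.4228
ŷ = 35.8679

This is a point prediction; actual observations scatter around it by roughly the residual standard deviation.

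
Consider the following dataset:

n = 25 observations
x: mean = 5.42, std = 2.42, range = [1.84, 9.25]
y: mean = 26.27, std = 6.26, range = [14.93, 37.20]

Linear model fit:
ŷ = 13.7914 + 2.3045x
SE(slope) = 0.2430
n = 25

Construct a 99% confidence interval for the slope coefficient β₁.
The 99% CI for β₁ is (1.6223, 2.9867)

Confidence interval for the slope:

The 99% CI for β₁ is: β̂₁ ± t*(α/2, n-2) × SE(β̂₁)

Step 1: Find critical t-value
- Confidence level = 0.99
- Degrees of freedom = n - 2 = 25 - 2 = 23
- t*(α/2, 23) = 2.8073

Step 2: Calculate margin of error
Margin = 2.8073 × 0.2430 = 0.6822

Step 3: Construct interval
CI = 2.3045 ± 0.6822
CI = (1.6223, 2.9867)

Interpretation: intervals built this way capture the true β₁ in 99% of repeated samples; here the plausible range for the per-unit effect of x on y is 1.6223 to 2.9867.
The interval does not include 0, suggesting a significant linear relationship.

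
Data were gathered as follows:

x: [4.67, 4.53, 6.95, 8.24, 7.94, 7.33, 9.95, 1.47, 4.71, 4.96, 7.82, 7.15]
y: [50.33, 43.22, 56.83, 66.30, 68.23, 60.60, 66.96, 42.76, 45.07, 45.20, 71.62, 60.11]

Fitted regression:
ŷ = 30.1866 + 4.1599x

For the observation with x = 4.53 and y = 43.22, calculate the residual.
Residual = -5.8109

The residual is the difference between the actual value and the predicted value:

Residual = y - ŷ

Step 1: Calculate predicted value
ŷ = 30.1866 + 4.1599 × 4.53
ŷ = 49.0309

Step 2: Calculate residual
Residual = 43.22 - 49.0309
Residual = -5.8109

Sign check: y < ŷ, so the point is below the line and the fit overestimates here.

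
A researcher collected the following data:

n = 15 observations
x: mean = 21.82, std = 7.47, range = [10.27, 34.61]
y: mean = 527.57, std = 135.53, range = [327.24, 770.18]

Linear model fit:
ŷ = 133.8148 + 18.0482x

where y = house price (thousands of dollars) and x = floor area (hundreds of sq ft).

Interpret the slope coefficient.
For each additional hundred sq ft of floor area, predicted house price increases by approximately 18.0482 thousand dollars.

The slope β₁ = 18.0482 gives the rate at which the fitted house price changes with floor area.

Interpretation:
- Floor area up by 1 hundred sq ft → predicted house price increases by 18.0482 thousand dollars
- This is a linear approximation: the same per-unit change is assumed across the whole observed x range
- The slope describes association in these data, not necessarily a causal effect

(β₀ = 133.8148 is the fitted value at x = 0 and is not part of the slope interpretation.)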